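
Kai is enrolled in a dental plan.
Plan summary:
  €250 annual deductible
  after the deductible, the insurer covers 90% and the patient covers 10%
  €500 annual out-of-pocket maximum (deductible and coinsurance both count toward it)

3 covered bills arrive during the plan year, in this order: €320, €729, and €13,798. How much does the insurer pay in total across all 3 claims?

Claim 1 — €320: €250 to deductible, leaving €70; patient's 10% is €7. Patient pays €257; OOP now €257. Plan pays €320 − €257 = €63.
Claim 2 — €729: 10% coinsurance on €729 = €72.90. Patient pays €72.90; OOP now €329.90. Plan pays €729 − €72.90 = €656.10.
Claim 3 — €13,798: deductible already satisfied, so patient's share is 10% × €13,798 = €1,379.80. That would push OOP to €1,709.70, over the €500 cap, so patient pays €500 − €329.90 = €170.10. Insurer: €13,798 − €170.10 = €13,627.90.
Insurer total = bills − patient's total = €14,847 − €500 = €14,347.

€14,347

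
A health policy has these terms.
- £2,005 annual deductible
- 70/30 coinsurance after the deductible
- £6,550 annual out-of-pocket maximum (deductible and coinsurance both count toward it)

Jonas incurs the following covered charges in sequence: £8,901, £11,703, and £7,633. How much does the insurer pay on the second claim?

£9,226.80

#1 (£8,901): deductible takes £2,005, £6,896 remains; coinsurance £6,896 × 30% = £2,068.80. Patient owes £4,073.80 (running OOP £4,073.80). Plan pays £8,901 − £4,073.80 = £4,827.20.
#2 (£11,703): 30% coinsurance on £11,703 = £3,510.90. OOP would hit £7,584.70 > £6,550, so the cap limits the patient to £6,550 − £4,073.80 = £2,476.20. Insurer: £11,703 − £2,476.20 = £9,226.80.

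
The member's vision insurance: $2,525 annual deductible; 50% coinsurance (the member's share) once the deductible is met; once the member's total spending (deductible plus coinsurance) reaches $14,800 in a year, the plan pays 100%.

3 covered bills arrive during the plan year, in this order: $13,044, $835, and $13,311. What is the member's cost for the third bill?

#1 ($13,044): $2,525 finishes the deductible; $10,519 goes to coinsurance; 50% of $10,519 = $5,259.50. Cost to member: $7,784.50. OOP to date $7,784.50.
#2 ($835): deductible already satisfied, so member's share is 50% × $835 = $417.50. Member owes $417.50 (running OOP $8,202).
#3 ($13,311): deductible met; 50% of $13,311 = $6,655.50. OOP would hit $14,857.50 > $14,800, so the cap limits the member to $14,800 − $8,202 = $6,598.

$6,598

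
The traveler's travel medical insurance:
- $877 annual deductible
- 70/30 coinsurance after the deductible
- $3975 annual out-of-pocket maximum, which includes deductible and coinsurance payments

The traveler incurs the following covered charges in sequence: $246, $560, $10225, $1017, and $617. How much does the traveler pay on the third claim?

Claim 1 ($246): fully absorbed by the deductible. Traveler owes $246 (running OOP $246).
Claim 2 ($560): entire amount goes to the deductible. Cost to traveler: $560. OOP to date $806.
Claim 3 ($10225): $71 to deductible, leaving $10154; 30% of $10154 = $3046.20. Cost to traveler: $3117.20. OOP to date $3923.20.

$3117.20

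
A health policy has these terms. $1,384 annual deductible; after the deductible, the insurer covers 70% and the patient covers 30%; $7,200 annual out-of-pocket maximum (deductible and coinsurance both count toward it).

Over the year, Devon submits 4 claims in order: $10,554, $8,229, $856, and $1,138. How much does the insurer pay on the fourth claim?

#1 ($10,554): $1,384 to deductible, leaving $9,170; 30% of $9,170 = $2,751. Cost to patient: $4,135. OOP to date $4,135. Plan pays $10,554 − $4,135 = $6,419.
#2 ($8,229): deductible already satisfied, so patient's share is 30% × $8,229 = $2,468.70. Patient pays $2,468.70; OOP now $6,603.70. Insurer: $8,229 − $2,468.70 = $5,760.30.
#3 ($856): deductible already satisfied, so patient's share is 30% × $856 = $256.80. Patient owes $256.80 (running OOP $6,860.50). Plan pays $856 − $256.80 = $599.20.
#4 ($1,138): deductible already satisfied, so patient's share is 30% × $1,138 = $341.40. That would push OOP to $7,201.90, over the $7,200 cap, so patient pays $7,200 − $6,860.50 = $339.50. Insurer: $1,138 − $339.50 = $798.50.

$798.50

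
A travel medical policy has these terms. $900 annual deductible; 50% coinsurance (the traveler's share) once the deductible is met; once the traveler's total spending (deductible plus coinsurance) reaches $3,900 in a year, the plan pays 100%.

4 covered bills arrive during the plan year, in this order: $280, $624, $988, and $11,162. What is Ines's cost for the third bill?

$494

Claim 1 — $280: all of it applies to the deductible. Traveler pays $280; OOP now $280.
Claim 2 — $624: $620 finishes the deductible; $4 goes to coinsurance; coinsurance $4 × 50% = $2. Cost to traveler: $622. OOP to date $902.
Claim 3 — $988: deductible already satisfied, so traveler's share is 50% × $988 = $494. Traveler pays $494; OOP now $1,396.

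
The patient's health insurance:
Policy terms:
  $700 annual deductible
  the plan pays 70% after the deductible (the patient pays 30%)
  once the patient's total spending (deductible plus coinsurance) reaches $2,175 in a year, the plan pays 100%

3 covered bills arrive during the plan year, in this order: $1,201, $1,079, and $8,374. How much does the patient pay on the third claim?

$1,001

Claim 1 ($1,201): $700 to deductible, leaving $501; coinsurance $501 × 30% = $150.30. Cost to patient: $850.30. OOP to date $850.30.
Claim 2 ($1,079): deductible already satisfied, so patient's share is 30% × $1,079 = $323.70. Patient owes $323.70 (running OOP $1,174).
Claim 3 ($8,374): 30% coinsurance on $8,374 = $2,512.20. OOP would hit $3,686.20 > $2,175, so the cap limits the patient to $2,175 − $1,174 = $1,001.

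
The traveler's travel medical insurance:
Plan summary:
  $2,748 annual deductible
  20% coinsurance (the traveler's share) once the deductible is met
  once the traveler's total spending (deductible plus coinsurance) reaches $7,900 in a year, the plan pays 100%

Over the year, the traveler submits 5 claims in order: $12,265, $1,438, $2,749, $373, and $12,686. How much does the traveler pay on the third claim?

Bill 1, $12,265: $2,748 finishes the deductible; $9,517 goes to coinsurance; coinsurance $9,517 × 20% = $1,903.40. Traveler owes $4,651.40 (running OOP $4,651.40).
Bill 2, $1,438: deductible met; 20% of $1,438 = $287.60. Traveler pays $287.60; OOP now $4,939.
Bill 3, $2,749: 20% coinsurance on $2,749 = $549.80. Traveler pays $549.80; OOP now $5,488.80.

$549.80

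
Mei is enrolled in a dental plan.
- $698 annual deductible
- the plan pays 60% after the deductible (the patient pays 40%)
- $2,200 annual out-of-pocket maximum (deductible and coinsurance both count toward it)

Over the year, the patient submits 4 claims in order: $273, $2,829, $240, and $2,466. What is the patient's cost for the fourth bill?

$444.40

#1 ($273): fully absorbed by the deductible. Patient owes $273 (running OOP $273).
#2 ($2,829): deductible takes $425, $2,404 remains; coinsurance $2,404 × 40% = $961.60. Cost to patient: $1,386.60. OOP to date $1,659.60.
#3 ($240): deductible already satisfied, so patient's share is 40% × $240 = $96. Patient pays $96; OOP now $1,755.60.
#4 ($2,466): 40% coinsurance on $2,466 = $986.40. That would push OOP to $2,742, over the $2,200 cap, so patient pays $2,200 − $1,755.60 = $444.40.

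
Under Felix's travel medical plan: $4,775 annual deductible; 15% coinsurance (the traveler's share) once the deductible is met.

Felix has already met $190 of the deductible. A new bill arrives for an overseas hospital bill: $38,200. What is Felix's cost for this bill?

$190 of the $4,775 deductible is already met, leaving $4,585.
That leaves $38,200 − $4,585 = $33,615 for coinsurance.
Traveler's 15% share of $33,615 is $5,042.25.
So the traveler owes $4,585 + $5,042.25 = $9,627.25.

$9,627.25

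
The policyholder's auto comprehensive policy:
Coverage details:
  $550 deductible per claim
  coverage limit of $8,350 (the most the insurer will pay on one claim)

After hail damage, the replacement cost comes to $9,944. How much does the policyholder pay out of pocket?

Less the $550 deductible: $9,944 − $550 = $9,394.
Since $9,394 > $8,350, the payout is capped at $8,350.
Policyholder's share is the uncovered remainder: $9,944 − $8,350 = $1,594.

$1,594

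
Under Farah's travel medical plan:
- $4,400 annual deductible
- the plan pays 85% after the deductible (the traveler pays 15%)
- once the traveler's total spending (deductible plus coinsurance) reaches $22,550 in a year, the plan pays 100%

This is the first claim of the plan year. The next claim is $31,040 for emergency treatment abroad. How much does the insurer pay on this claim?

Deductible not yet touched, so the first $4,400 of the bill goes to the deductible.
The remaining $26,640 (= $31,040 − $4,400) moves to coinsurance.
15% of $26,640 = $3,996 falls to the traveler.
So the traveler owes $4,400 + $3,996 = $8,396 before any cap.
Cumulative spending $0 + $8,396 = $8,396 stays under the $22,550 maximum.
The insurer covers the remainder: $31,040 − $8,396 = $22,644.

$22,644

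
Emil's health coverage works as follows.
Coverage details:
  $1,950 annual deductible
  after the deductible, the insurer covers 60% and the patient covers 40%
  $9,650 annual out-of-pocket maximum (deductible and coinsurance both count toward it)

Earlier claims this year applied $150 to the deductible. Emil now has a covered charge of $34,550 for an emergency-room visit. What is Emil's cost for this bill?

$9,500

Deductible still to meet: $1,950 − $150 = $1,800.
After the $1,800 deductible portion, $34,550 − $1,800 = $32,750 is subject to coinsurance.
Patient's 40% share of $32,750 is $13,100.
That puts the patient's cost at $1,800 + $13,100 = $14,900 before any cap.
Adding $14,900 to the $150 already spent would give $15,050, which exceeds the $9,650 cap; the patient pays just $9,650 − $150 = $9,500.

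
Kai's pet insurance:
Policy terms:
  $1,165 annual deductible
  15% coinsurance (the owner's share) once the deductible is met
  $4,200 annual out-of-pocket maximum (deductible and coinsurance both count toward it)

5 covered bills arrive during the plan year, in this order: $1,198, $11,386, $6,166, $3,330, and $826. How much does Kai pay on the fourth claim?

$397.25

Claim 1 ($1,198): $1,165 finishes the deductible; $33 goes to coinsurance; coinsurance $33 × 15% = $4.95. Cost to owner: $1,169.95. OOP to date $1,169.95.
Claim 2 ($11,386): deductible already satisfied, so owner's share is 15% × $11,386 = $1,707.90. Owner owes $1,707.90 (running OOP $2,877.85).
Claim 3 ($6,166): 15% coinsurance on $6,166 = $924.90. Owner pays $924.90; OOP now $3,802.75.
Claim 4 ($3,330): deductible met; 15% of $3,330 = $499.50. That would push OOP to $4,302.25, over the $4,200 cap, so owner pays $4,200 − $3,802.75 = $397.25.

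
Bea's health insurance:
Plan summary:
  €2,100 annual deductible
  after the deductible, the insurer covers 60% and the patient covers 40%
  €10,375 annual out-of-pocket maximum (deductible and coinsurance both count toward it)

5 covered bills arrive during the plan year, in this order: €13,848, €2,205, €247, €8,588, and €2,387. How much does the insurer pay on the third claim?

€148.20

Claim 1 — €13,848: €2,100 finishes the deductible; €11,748 goes to coinsurance; 40% of €11,748 = €4,699.20. Patient owes €6,799.20 (running OOP €6,799.20). Plan pays €13,848 − €6,799.20 = €7,048.80.
Claim 2 — €2,205: deductible met; 40% of €2,205 = €882. Patient owes €882 (running OOP €7,681.20). Insurer: €2,205 − €882 = €1,323.
Claim 3 — €247: deductible already satisfied, so patient's share is 40% × €247 = €98.80. Patient pays €98.80; OOP now €7,780. Plan pays €247 − €98.80 = €148.20.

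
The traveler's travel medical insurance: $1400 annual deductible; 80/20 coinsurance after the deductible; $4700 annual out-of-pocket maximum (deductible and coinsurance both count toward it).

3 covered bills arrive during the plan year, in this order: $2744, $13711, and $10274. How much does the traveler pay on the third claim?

$289

Claim 1 ($2744): $1400 finishes the deductible; $1344 goes to coinsurance; 20% of $1344 = $268.80. Cost to traveler: $1668.80. OOP to date $1668.80.
Claim 2 ($13711): 20% coinsurance on $13711 = $2742.20. Cost to traveler: $2742.20. OOP to date $4411.
Claim 3 ($10274): 20% coinsurance on $10274 = $2054.80. OOP would hit $6465.80 > $4700, so the cap limits the traveler to $4700 − $4411 = $289.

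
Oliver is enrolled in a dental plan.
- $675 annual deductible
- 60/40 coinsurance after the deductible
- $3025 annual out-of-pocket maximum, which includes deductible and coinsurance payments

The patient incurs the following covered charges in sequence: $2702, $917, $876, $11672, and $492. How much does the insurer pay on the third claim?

Claim 1 — $2702: $675 to deductible, leaving $2027; patient's 40% is $810.80. Patient pays $1485.80; OOP now $1485.80. Plan pays $2702 − $1485.80 = $1216.20.
Claim 2 — $917: deductible already satisfied, so patient's share is 40% × $917 = $366.80. Patient pays $366.80; OOP now $1852.60. Plan pays $917 − $366.80 = $550.20.
Claim 3 — $876: deductible met; 40% of $876 = $350.40. Patient pays $350.40; OOP now $2203. Plan pays $876 − $350.40 = $525.60.

$525.60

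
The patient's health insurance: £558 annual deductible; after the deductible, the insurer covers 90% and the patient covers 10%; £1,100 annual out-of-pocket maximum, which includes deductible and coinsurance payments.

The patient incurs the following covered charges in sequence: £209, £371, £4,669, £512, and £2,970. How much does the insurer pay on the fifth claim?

#1 (£209): all of it applies to the deductible. Cost to patient: £209. OOP to date £209. Insurer: £209 − £209 = £0.
#2 (£371): £349 finishes the deductible; £22 goes to coinsurance; patient's 10% is £2.20. Patient owes £351.20 (running OOP £560.20). Insurer: £371 − £351.20 = £19.80.
#3 (£4,669): deductible already satisfied, so patient's share is 10% × £4,669 = £466.90. Cost to patient: £466.90. OOP to date £1,027.10. Insurer: £4,669 − £466.90 = £4,202.10.
#4 (£512): deductible already satisfied, so patient's share is 10% × £512 = £51.20. Patient owes £51.20 (running OOP £1,078.30). Insurer: £512 − £51.20 = £460.80.
#5 (£2,970): deductible met; 10% of £2,970 = £297. That would push OOP to £1,375.30, over the £1,100 cap, so patient pays £1,100 − £1,078.30 = £21.70. Plan pays £2,970 − £21.70 = £2,948.30.

£2,948.30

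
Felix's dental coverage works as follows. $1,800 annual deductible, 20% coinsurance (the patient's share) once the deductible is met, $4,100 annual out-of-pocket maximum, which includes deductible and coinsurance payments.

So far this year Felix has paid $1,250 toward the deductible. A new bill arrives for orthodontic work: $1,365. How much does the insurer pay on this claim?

Remaining deductible: $1,800 − $1,250 = $550.
The remaining $815 (= $1,365 − $550) moves to coinsurance.
Patient's 20% share of $815 is $163.
Patient responsibility before any cap: $550 + $163 = $713.
Year-to-date out-of-pocket becomes $1,250 + $713 = $1,963, still under the $4,100 maximum, so no cap applies.
Insurer pays the balance: $1,365 − $713 = $652.

$652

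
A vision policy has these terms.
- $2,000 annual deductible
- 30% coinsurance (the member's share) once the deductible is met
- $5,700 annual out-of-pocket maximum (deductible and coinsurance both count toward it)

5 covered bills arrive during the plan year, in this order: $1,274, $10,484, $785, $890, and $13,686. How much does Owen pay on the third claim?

Bill 1, $1,274: all of it applies to the deductible. Member pays $1,274; OOP now $1,274.
Bill 2, $10,484: $726 to deductible, leaving $9,758; 30% of $9,758 = $2,927.40. Member owes $3,653.40 (running OOP $4,927.40).
Bill 3, $785: deductible already satisfied, so member's share is 30% × $785 = $235.50. Cost to member: $235.50. OOP to date $5,162.90.

$235.50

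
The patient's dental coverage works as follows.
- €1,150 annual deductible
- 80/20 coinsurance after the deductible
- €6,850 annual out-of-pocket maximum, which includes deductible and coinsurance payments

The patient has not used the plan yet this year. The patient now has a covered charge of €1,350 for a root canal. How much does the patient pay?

The full €1,150 deductible is still open; €1,150 of this bill applies to it.
After the €1,150 deductible portion, €1,350 − €1,150 = €200 is subject to coinsurance.
Patient's 20% share of €200 is €40.
That puts the patient's cost at €1,150 + €40 = €1,190 before any cap.
Total out-of-pocket so far would be €0 + €1,190 = €1,190, below the €6,850 cap — no reduction.

€1,190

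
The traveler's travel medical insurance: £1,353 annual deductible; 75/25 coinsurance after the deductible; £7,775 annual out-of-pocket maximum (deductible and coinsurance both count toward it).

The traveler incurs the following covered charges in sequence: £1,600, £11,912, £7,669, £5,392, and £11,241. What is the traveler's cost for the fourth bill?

Claim 1 (£1,600): £1,353 to deductible, leaving £247; 25% of £247 = £61.75. Traveler pays £1,414.75; OOP now £1,414.75.
Claim 2 (£11,912): 25% coinsurance on £11,912 = £2,978. Cost to traveler: £2,978. OOP to date £4,392.75.
Claim 3 (£7,669): 25% coinsurance on £7,669 = £1,917.25. Traveler owes £1,917.25 (running OOP £6,310).
Claim 4 (£5,392): 25% coinsurance on £5,392 = £1,348. Cost to traveler: £1,348. OOP to date £7,658.

£1,348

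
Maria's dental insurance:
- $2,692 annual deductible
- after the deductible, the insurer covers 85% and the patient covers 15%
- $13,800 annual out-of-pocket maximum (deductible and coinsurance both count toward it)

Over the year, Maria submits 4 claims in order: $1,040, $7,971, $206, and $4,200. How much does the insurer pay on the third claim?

$175.10

Claim 1 ($1,040): all of it applies to the deductible. Patient owes $1,040 (running OOP $1,040). Plan pays $1,040 − $1,040 = $0.
Claim 2 ($7,971): $1,652 finishes the deductible; $6,319 goes to coinsurance; patient's 15% is $947.85. Patient pays $2,599.85; OOP now $3,639.85. Plan pays $7,971 − $2,599.85 = $5,371.15.
Claim 3 ($206): 15% coinsurance on $206 = $30.90. Patient owes $30.90 (running OOP $3,670.75). Plan pays $206 − $30.90 = $175.10.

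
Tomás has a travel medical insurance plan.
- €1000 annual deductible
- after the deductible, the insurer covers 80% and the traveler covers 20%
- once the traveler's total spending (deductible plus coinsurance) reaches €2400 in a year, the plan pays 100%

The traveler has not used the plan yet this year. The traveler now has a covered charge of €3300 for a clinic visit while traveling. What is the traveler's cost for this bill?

€1460

The full €1000 deductible is still open; €1000 of this bill applies to it.
The remaining €2300 (= €3300 − €1000) moves to coinsurance.
Coinsurance: €2300 × 20% = €460.
That puts the traveler's cost at €1000 + €460 = €1460 before any cap.
Total out-of-pocket so far would be €0 + €1460 = €1460, below the €2400 cap — no reduction.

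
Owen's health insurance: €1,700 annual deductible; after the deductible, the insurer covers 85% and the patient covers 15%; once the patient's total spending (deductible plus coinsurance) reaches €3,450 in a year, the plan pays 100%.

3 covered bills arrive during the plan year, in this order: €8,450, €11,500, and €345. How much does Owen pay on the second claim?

€737.50

#1 (€8,450): €1,700 to deductible, leaving €6,750; 15% of €6,750 = €1,012.50. Patient pays €2,712.50; OOP now €2,712.50.
#2 (€11,500): deductible met; 15% of €11,500 = €1,725. Adding that to €2,712.50 gives €4,437.50, past the €3,450 cap; patient pays only €3,450 − €2,712.50 = €737.50.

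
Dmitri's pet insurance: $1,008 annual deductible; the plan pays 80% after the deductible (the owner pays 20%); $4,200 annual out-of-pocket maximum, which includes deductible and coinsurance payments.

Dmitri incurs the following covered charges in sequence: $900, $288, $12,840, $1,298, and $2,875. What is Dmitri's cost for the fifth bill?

$328.40

Claim 1 ($900): fully absorbed by the deductible. Owner owes $900 (running OOP $900).
Claim 2 ($288): $108 finishes the deductible; $180 goes to coinsurance; 20% of $180 = $36. Owner owes $144 (running OOP $1,044).
Claim 3 ($12,840): deductible met; 20% of $12,840 = $2,568. Cost to owner: $2,568. OOP to date $3,612.
Claim 4 ($1,298): 20% coinsurance on $1,298 = $259.60. Cost to owner: $259.60. OOP to date $3,871.60.
Claim 5 ($2,875): 20% coinsurance on $2,875 = $575. That would push OOP to $4,446.60, over the $4,200 cap, so owner pays $4,200 − $3,871.60 = $328.40.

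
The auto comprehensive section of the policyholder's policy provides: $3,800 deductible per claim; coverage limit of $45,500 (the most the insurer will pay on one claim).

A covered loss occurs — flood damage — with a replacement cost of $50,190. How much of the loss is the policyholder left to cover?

$4,690

Less the $3,800 deductible: $50,190 − $3,800 = $46,390.
Since $46,390 > $45,500, the payout is capped at $45,500.
The policyholder bears the rest of the original loss: $50,190 − $45,500 = $4,690.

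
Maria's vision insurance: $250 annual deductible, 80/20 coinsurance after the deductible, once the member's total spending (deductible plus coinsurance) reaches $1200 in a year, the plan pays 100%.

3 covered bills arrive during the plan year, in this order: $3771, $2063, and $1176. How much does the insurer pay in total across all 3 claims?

$5810

#1 ($3771): $250 finishes the deductible; $3521 goes to coinsurance; 20% of $3521 = $704.20. Member owes $954.20 (running OOP $954.20). Insurer: $3771 − $954.20 = $2816.80.
#2 ($2063): 20% coinsurance on $2063 = $412.60. OOP would hit $1366.80 > $1200, so the cap limits the member to $1200 − $954.20 = $245.80. Plan pays $2063 − $245.80 = $1817.20.
#3 ($1176): 20% coinsurance on $1176 = $235.20. That would push OOP to $1435.20, over the $1200 cap, so member pays $1200 − $1200 = $0. Plan pays $1176 − $0 = $1176.
Insurer total: $2816.80 + $1817.20 + $1176 = $5810.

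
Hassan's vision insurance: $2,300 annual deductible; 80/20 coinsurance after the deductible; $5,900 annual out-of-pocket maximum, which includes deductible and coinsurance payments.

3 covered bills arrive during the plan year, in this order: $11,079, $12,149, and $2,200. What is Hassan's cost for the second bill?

#1 ($11,079): $2,300 finishes the deductible; $8,779 goes to coinsurance; coinsurance $8,779 × 20% = $1,755.80. Member pays $4,055.80; OOP now $4,055.80.
#2 ($12,149): deductible met; 20% of $12,149 = $2,429.80. Adding that to $4,055.80 gives $6,485.60, past the $5,900 cap; member pays only $5,900 − $4,055.80 = $1,844.20.

$1,844.20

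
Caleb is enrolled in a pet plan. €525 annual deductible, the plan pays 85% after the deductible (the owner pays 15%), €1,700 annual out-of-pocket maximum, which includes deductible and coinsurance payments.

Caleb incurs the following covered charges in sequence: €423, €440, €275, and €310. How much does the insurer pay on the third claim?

€233.75

Claim 1 (€423): entire amount goes to the deductible. Cost to owner: €423. OOP to date €423. Insurer: €423 − €423 = €0.
Claim 2 (€440): deductible takes €102, €338 remains; coinsurance €338 × 15% = €50.70. Cost to owner: €152.70. OOP to date €575.70. Insurer: €440 − €152.70 = €287.30.
Claim 3 (€275): 15% coinsurance on €275 = €41.25. Owner owes €41.25 (running OOP €616.95). Plan pays €275 − €41.25 = €233.75.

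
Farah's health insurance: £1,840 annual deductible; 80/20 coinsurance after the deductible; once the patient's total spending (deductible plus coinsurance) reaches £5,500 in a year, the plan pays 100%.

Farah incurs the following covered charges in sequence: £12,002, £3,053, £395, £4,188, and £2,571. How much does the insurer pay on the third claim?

£316

Claim 1 — £12,002: deductible takes £1,840, £10,162 remains; coinsurance £10,162 × 20% = £2,032.40. Cost to patient: £3,872.40. OOP to date £3,872.40. Insurer: £12,002 − £3,872.40 = £8,129.60.
Claim 2 — £3,053: 20% coinsurance on £3,053 = £610.60. Patient owes £610.60 (running OOP £4,483). Plan pays £3,053 − £610.60 = £2,442.40.
Claim 3 — £395: 20% coinsurance on £395 = £79. Patient owes £79 (running OOP £4,562). Plan pays £395 − £79 = £316.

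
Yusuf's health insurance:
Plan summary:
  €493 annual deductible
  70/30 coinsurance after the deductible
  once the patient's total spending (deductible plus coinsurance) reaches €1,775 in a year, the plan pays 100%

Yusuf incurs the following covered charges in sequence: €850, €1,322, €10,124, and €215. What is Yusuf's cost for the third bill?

€778.30

Claim 1 (€850): €493 to deductible, leaving €357; 30% of €357 = €107.10. Cost to patient: €600.10. OOP to date €600.10.
Claim 2 (€1,322): deductible met; 30% of €1,322 = €396.60. Cost to patient: €396.60. OOP to date €996.70.
Claim 3 (€10,124): deductible met; 30% of €10,124 = €3,037.20. Adding that to €996.70 gives €4,033.90, past the €1,775 cap; patient pays only €1,775 − €996.70 = €778.30.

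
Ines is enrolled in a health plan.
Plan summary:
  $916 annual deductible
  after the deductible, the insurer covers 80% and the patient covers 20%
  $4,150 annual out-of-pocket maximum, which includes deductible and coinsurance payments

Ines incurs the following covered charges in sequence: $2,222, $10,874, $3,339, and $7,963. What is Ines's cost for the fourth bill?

$130.20

#1 ($2,222): $916 to deductible, leaving $1,306; patient's 20% is $261.20. Cost to patient: $1,177.20. OOP to date $1,177.20.
#2 ($10,874): 20% coinsurance on $10,874 = $2,174.80. Patient pays $2,174.80; OOP now $3,352.
#3 ($3,339): deductible already satisfied, so patient's share is 20% × $3,339 = $667.80. Patient owes $667.80 (running OOP $4,019.80).
#4 ($7,963): deductible already satisfied, so patient's share is 20% × $7,963 = $1,592.60. OOP would hit $5,612.40 > $4,150, so the cap limits the patient to $4,150 − $4,019.80 = $130.20.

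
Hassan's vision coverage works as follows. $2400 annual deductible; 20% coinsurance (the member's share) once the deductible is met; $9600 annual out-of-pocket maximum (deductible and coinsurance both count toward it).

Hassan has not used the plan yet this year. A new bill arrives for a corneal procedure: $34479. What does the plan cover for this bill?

Deductible not yet touched, so the first $2400 of the bill goes to the deductible.
The remaining $32079 (= $34479 − $2400) moves to coinsurance.
Member's 20% share of $32079 is $6415.80.
So the member owes $2400 + $6415.80 = $8815.80 before any cap.
Total out-of-pocket so far would be $0 + $8815.80 = $8815.80, below the $9600 cap — no reduction.
The insurer covers the remainder: $34479 − $8815.80 = $25663.20.

$25663.20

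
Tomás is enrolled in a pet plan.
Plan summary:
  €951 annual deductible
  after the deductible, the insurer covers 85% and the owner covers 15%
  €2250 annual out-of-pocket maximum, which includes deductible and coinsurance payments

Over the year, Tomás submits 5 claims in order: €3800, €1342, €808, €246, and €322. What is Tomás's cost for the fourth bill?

Bill 1, €3800: €951 finishes the deductible; €2849 goes to coinsurance; owner's 15% is €427.35. Cost to owner: €1378.35. OOP to date €1378.35.
Bill 2, €1342: deductible already satisfied, so owner's share is 15% × €1342 = €201.30. Cost to owner: €201.30. OOP to date €1579.65.
Bill 3, €808: deductible met; 15% of €808 = €121.20. Owner pays €121.20; OOP now €1700.85.
Bill 4, €246: deductible already satisfied, so owner's share is 15% × €246 = €36.90. Owner pays €36.90; OOP now €1737.75.

€36.90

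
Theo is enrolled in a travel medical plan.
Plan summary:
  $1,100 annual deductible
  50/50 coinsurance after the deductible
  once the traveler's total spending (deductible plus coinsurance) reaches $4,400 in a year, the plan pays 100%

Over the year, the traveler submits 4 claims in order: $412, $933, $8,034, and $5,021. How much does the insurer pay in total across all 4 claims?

#1 ($412): entire amount goes to the deductible. Traveler pays $412; OOP now $412. Plan pays $412 − $412 = $0.
#2 ($933): deductible takes $688, $245 remains; traveler's 50% is $122.50. Traveler pays $810.50; OOP now $1,222.50. Plan pays $933 − $810.50 = $122.50.
#3 ($8,034): 50% coinsurance on $8,034 = $4,017. Adding that to $1,222.50 gives $5,239.50, past the $4,400 cap; traveler pays only $4,400 − $1,222.50 = $3,177.50. Insurer: $8,034 − $3,177.50 = $4,856.50.
#4 ($5,021): deductible met; 50% of $5,021 = $2,510.50. Adding that to $4,400 gives $6,910.50, past the $4,400 cap; traveler pays only $4,400 − $4,400 = $0. Plan pays $5,021 − $0 = $5,021.
Insurer total: $0 + $122.50 + $4,856.50 + $5,021 = $10,000.

$10,000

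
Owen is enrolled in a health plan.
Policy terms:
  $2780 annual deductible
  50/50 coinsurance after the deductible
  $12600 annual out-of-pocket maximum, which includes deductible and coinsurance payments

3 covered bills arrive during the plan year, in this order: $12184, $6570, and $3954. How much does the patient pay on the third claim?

Claim 1 ($12184): $2780 to deductible, leaving $9404; 50% of $9404 = $4702. Cost to patient: $7482. OOP to date $7482.
Claim 2 ($6570): 50% coinsurance on $6570 = $3285. Cost to patient: $3285. OOP to date $10767.
Claim 3 ($3954): deductible met; 50% of $3954 = $1977. Adding that to $10767 gives $12744, past the $12600 cap; patient pays only $12600 − $10767 = $1833.

$1833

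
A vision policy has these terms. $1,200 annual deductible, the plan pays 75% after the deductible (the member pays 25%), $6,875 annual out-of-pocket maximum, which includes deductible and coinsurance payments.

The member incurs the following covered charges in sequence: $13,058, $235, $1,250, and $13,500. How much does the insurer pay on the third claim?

$937.50

#1 ($13,058): $1,200 to deductible, leaving $11,858; member's 25% is $2,964.50. Member pays $4,164.50; OOP now $4,164.50. Insurer: $13,058 − $4,164.50 = $8,893.50.
#2 ($235): 25% coinsurance on $235 = $58.75. Member owes $58.75 (running OOP $4,223.25). Plan pays $235 − $58.75 = $176.25.
#3 ($1,250): 25% coinsurance on $1,250 = $312.50. Member pays $312.50; OOP now $4,535.75. Insurer: $1,250 − $312.50 = $937.50.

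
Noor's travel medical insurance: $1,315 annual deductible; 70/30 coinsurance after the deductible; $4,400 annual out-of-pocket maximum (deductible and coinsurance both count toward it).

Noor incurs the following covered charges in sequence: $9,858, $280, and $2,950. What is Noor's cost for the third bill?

Bill 1, $9,858: deductible takes $1,315, $8,543 remains; 30% of $8,543 = $2,562.90. Traveler pays $3,877.90; OOP now $3,877.90.
Bill 2, $280: deductible met; 30% of $280 = $84. Traveler pays $84; OOP now $3,961.90.
Bill 3, $2,950: 30% coinsurance on $2,950 = $885. OOP would hit $4,846.90 > $4,400, so the cap limits the traveler to $4,400 − $3,961.90 = $438.10.

$438.10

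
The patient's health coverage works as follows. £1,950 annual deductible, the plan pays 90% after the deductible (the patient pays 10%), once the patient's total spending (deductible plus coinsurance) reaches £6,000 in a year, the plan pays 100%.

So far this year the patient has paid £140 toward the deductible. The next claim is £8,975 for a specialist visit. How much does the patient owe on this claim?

£140 of the £1,950 deductible is already met, leaving £1,810.
The remaining £7,165 (= £8,975 − £1,810) moves to coinsurance.
Coinsurance: £7,165 × 10% = £716.50.
So the patient owes £1,810 + £716.50 = £2,526.50 before any cap.
Year-to-date out-of-pocket becomes £140 + £2,526.50 = £2,666.50, still under the £6,000 maximum, so no cap applies.

£2,526.50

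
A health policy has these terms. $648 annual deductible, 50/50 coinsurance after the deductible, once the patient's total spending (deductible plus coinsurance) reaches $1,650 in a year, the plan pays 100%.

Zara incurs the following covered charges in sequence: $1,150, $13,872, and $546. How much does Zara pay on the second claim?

$751

Bill 1, $1,150: $648 to deductible, leaving $502; 50% of $502 = $251. Cost to patient: $899. OOP to date $899.
Bill 2, $13,872: 50% coinsurance on $13,872 = $6,936. Adding that to $899 gives $7,835, past the $1,650 cap; patient pays only $1,650 − $899 = $751.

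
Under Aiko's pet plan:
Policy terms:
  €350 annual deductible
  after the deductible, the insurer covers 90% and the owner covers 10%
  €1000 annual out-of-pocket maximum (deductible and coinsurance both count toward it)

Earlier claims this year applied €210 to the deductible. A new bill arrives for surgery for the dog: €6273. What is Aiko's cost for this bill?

€753.30

€210 of the €350 deductible is already met, leaving €140.
That leaves €6273 − €140 = €6133 for coinsurance.
10% of €6133 = €613.30 falls to the owner.
Owner responsibility before any cap: €140 + €613.30 = €753.30.
Year-to-date out-of-pocket becomes €210 + €753.30 = €963.30, still under the €1000 maximum, so no cap applies.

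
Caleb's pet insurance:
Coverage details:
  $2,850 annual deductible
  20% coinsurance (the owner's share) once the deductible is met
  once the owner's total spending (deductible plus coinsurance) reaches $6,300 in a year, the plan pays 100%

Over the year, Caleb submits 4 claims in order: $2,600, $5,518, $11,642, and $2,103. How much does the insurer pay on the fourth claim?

#1 ($2,600): all of it applies to the deductible. Cost to owner: $2,600. OOP to date $2,600. Plan pays $2,600 − $2,600 = $0.
#2 ($5,518): deductible takes $250, $5,268 remains; 20% of $5,268 = $1,053.60. Owner pays $1,303.60; OOP now $3,903.60. Plan pays $5,518 − $1,303.60 = $4,214.40.
#3 ($11,642): 20% coinsurance on $11,642 = $2,328.40. Owner pays $2,328.40; OOP now $6,232. Plan pays $11,642 − $2,328.40 = $9,313.60.
#4 ($2,103): 20% coinsurance on $2,103 = $420.60. Adding that to $6,232 gives $6,652.60, past the $6,300 cap; owner pays only $6,300 − $6,232 = $68. Insurer: $2,103 − $68 = $2,035.

$2,035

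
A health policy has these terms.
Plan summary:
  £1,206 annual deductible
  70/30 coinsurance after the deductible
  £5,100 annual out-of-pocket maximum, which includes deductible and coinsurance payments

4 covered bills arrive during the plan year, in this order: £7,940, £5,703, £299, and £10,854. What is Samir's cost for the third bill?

£89.70

Claim 1 (£7,940): £1,206 to deductible, leaving £6,734; coinsurance £6,734 × 30% = £2,020.20. Cost to patient: £3,226.20. OOP to date £3,226.20.
Claim 2 (£5,703): deductible already satisfied, so patient's share is 30% × £5,703 = £1,710.90. Patient pays £1,710.90; OOP now £4,937.10.
Claim 3 (£299): 30% coinsurance on £299 = £89.70. Patient pays £89.70; OOP now £5,026.80.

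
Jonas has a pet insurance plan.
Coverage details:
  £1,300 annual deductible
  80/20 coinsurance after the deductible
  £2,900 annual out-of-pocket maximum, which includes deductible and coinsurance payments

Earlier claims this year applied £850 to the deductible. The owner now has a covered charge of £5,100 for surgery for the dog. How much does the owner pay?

£1,380

£850 of the £1,300 deductible is already met, leaving £450.
After the £450 deductible portion, £5,100 − £450 = £4,650 is subject to coinsurance.
20% of £4,650 = £930 falls to the owner.
So the owner owes £450 + £930 = £1,380 before any cap.
Year-to-date out-of-pocket becomes £850 + £1,380 = £2,230, still under the £2,900 maximum, so no cap applies.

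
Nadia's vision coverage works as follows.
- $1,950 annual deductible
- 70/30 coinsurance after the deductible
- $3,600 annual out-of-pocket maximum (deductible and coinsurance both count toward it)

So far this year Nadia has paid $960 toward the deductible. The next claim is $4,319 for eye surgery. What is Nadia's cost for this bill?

Deductible still to meet: $1,950 − $960 = $990.
The remaining $3,329 (= $4,319 − $990) moves to coinsurance.
30% of $3,329 = $998.70 falls to the member.
That puts the member's cost at $990 + $998.70 = $1,988.70 before any cap.
Year-to-date out-of-pocket becomes $960 + $1,988.70 = $2,948.70, still under the $3,600 maximum, so no cap applies.

$1,988.70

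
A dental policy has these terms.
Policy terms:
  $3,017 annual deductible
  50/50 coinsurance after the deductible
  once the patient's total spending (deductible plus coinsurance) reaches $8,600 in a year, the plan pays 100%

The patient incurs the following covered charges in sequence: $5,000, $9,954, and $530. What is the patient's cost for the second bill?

$4,591.50

Claim 1 ($5,000): $3,017 finishes the deductible; $1,983 goes to coinsurance; 50% of $1,983 = $991.50. Patient pays $4,008.50; OOP now $4,008.50.
Claim 2 ($9,954): deductible already satisfied, so patient's share is 50% × $9,954 = $4,977. That would push OOP to $8,985.50, over the $8,600 cap, so patient pays $8,600 − $4,008.50 = $4,591.50.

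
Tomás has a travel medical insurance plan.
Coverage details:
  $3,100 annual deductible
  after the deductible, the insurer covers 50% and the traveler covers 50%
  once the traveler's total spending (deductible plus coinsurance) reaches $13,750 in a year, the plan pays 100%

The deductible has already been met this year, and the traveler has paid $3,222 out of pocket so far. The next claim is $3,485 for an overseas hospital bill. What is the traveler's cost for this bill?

With the deductible met, the entire $3,485 is subject to coinsurance.
Traveler's 50% share of $3,485 is $1,742.50.
Cumulative spending $3,222 + $1,742.50 = $4,964.50 stays under the $13,750 maximum.

$1,742.50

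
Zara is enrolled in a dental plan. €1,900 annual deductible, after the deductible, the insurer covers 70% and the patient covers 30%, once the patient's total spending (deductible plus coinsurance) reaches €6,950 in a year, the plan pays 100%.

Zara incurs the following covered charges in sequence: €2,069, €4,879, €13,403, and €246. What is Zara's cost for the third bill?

Claim 1 — €2,069: €1,900 finishes the deductible; €169 goes to coinsurance; coinsurance €169 × 30% = €50.70. Cost to patient: €1,950.70. OOP to date €1,950.70.
Claim 2 — €4,879: deductible already satisfied, so patient's share is 30% × €4,879 = €1,463.70. Patient pays €1,463.70; OOP now €3,414.40.
Claim 3 — €13,403: deductible already satisfied, so patient's share is 30% × €13,403 = €4,020.90. That would push OOP to €7,435.30, over the €6,950 cap, so patient pays €6,950 − €3,414.40 = €3,535.60.

€3,535.60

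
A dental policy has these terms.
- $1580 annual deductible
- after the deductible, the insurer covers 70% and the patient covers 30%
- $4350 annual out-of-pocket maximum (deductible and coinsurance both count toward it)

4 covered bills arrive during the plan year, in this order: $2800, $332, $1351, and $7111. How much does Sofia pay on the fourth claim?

Claim 1 ($2800): deductible takes $1580, $1220 remains; 30% of $1220 = $366. Patient owes $1946 (running OOP $1946).
Claim 2 ($332): deductible already satisfied, so patient's share is 30% × $332 = $99.60. Cost to patient: $99.60. OOP to date $2045.60.
Claim 3 ($1351): 30% coinsurance on $1351 = $405.30. Patient pays $405.30; OOP now $2450.90.
Claim 4 ($7111): deductible met; 30% of $7111 = $2133.30. That would push OOP to $4584.20, over the $4350 cap, so patient pays $4350 − $2450.90 = $1899.10.

$1899.10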